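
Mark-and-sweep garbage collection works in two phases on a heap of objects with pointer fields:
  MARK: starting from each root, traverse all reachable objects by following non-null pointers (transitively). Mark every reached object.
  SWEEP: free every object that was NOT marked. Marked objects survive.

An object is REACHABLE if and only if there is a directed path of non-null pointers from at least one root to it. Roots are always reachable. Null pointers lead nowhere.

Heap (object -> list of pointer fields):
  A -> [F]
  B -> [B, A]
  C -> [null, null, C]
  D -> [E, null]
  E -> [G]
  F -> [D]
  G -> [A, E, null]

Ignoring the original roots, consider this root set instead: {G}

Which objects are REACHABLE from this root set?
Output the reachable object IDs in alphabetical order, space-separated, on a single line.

Answer: A D E F G

Derivation:
Roots: G
Mark G: refs=A E null, marked=G
Mark A: refs=F, marked=A G
Mark E: refs=G, marked=A E G
Mark F: refs=D, marked=A E F G
Mark D: refs=E null, marked=A D E F G
Unmarked (collected): B C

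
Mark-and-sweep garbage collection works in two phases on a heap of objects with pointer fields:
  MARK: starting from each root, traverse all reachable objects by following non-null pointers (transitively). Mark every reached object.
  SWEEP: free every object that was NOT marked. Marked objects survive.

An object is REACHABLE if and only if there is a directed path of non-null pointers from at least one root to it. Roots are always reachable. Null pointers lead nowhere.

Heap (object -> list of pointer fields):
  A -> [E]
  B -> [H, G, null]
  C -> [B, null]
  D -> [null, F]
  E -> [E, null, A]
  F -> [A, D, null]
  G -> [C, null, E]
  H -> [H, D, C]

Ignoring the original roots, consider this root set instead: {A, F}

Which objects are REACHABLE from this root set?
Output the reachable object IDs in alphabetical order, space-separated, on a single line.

Answer: A D E F

Derivation:
Roots: A F
Mark A: refs=E, marked=A
Mark F: refs=A D null, marked=A F
Mark E: refs=E null A, marked=A E F
Mark D: refs=null F, marked=A D E F
Unmarked (collected): B C G H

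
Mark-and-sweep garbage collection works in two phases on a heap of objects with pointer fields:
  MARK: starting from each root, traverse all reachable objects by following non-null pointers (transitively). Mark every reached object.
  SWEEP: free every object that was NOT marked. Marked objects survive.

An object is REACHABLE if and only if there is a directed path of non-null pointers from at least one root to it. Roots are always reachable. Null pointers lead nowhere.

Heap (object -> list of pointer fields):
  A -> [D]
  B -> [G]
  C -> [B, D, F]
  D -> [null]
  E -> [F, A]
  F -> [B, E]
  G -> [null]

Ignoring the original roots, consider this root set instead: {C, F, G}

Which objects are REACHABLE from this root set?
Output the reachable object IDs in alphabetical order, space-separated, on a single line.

Answer: A B C D E F G

Derivation:
Roots: C F G
Mark C: refs=B D F, marked=C
Mark F: refs=B E, marked=C F
Mark G: refs=null, marked=C F G
Mark B: refs=G, marked=B C F G
Mark D: refs=null, marked=B C D F G
Mark E: refs=F A, marked=B C D E F G
Mark A: refs=D, marked=A B C D E F G
Unmarked (collected): (none)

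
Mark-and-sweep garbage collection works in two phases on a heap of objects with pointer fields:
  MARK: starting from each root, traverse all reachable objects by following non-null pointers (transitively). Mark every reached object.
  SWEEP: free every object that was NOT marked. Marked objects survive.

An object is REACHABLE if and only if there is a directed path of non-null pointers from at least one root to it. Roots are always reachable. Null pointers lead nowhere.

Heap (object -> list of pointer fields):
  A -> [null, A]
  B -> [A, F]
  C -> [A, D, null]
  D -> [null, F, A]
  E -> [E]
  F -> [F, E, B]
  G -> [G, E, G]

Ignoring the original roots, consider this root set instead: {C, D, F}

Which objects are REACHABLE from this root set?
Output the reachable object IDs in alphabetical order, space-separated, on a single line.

Answer: A B C D E F

Derivation:
Roots: C D F
Mark C: refs=A D null, marked=C
Mark D: refs=null F A, marked=C D
Mark F: refs=F E B, marked=C D F
Mark A: refs=null A, marked=A C D F
Mark E: refs=E, marked=A C D E F
Mark B: refs=A F, marked=A B C D E F
Unmarked (collected): G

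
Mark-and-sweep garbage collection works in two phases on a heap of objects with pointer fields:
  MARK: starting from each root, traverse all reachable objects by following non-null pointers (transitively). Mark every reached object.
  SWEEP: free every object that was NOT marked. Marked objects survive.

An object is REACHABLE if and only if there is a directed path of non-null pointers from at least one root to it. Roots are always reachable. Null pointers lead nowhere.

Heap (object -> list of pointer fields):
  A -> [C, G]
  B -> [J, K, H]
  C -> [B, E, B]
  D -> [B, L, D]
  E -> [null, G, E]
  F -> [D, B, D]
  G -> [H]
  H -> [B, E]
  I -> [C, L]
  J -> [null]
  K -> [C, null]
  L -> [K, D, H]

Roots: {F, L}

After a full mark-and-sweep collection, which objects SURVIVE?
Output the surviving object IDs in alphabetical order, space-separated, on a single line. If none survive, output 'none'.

Roots: F L
Mark F: refs=D B D, marked=F
Mark L: refs=K D H, marked=F L
Mark D: refs=B L D, marked=D F L
Mark B: refs=J K H, marked=B D F L
Mark K: refs=C null, marked=B D F K L
Mark H: refs=B E, marked=B D F H K L
Mark J: refs=null, marked=B D F H J K L
Mark C: refs=B E B, marked=B C D F H J K L
Mark E: refs=null G E, marked=B C D E F H J K L
Mark G: refs=H, marked=B C D E F G H J K L
Unmarked (collected): A I

Answer: B C D E F G H J K L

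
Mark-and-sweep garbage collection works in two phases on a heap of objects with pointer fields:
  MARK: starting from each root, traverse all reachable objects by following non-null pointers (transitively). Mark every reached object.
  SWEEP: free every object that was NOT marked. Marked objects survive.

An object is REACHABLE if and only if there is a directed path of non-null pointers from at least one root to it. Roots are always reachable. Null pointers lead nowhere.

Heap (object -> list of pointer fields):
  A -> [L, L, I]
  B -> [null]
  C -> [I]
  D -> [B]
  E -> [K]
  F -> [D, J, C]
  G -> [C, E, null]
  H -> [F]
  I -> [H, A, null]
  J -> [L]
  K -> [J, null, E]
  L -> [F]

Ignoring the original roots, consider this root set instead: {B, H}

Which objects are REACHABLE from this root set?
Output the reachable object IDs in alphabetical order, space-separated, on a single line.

Answer: A B C D F H I J L

Derivation:
Roots: B H
Mark B: refs=null, marked=B
Mark H: refs=F, marked=B H
Mark F: refs=D J C, marked=B F H
Mark D: refs=B, marked=B D F H
Mark J: refs=L, marked=B D F H J
Mark C: refs=I, marked=B C D F H J
Mark L: refs=F, marked=B C D F H J L
Mark I: refs=H A null, marked=B C D F H I J L
Mark A: refs=L L I, marked=A B C D F H I J L
Unmarked (collected): E G K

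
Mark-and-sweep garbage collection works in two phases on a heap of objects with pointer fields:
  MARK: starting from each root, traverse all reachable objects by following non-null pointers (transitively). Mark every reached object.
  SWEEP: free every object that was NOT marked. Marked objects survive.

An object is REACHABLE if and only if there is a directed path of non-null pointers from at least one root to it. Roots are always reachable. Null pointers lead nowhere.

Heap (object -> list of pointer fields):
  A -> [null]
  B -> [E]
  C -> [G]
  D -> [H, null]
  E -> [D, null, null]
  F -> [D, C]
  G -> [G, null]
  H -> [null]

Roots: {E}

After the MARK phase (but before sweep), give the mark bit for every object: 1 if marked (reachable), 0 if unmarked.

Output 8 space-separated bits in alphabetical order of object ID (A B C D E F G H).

Roots: E
Mark E: refs=D null null, marked=E
Mark D: refs=H null, marked=D E
Mark H: refs=null, marked=D E H
Unmarked (collected): A B C F G

Answer: 0 0 0 1 1 0 0 1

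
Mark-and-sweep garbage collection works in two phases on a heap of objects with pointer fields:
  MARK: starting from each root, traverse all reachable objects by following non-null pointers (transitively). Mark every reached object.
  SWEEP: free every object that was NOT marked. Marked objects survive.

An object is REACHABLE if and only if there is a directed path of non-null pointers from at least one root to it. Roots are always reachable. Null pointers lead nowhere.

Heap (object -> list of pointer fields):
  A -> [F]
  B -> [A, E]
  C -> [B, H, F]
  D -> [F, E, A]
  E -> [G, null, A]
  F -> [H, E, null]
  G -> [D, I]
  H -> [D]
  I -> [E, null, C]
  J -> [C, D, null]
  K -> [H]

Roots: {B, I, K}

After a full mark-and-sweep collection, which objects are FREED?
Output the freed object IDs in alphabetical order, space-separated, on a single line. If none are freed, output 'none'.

Roots: B I K
Mark B: refs=A E, marked=B
Mark I: refs=E null C, marked=B I
Mark K: refs=H, marked=B I K
Mark A: refs=F, marked=A B I K
Mark E: refs=G null A, marked=A B E I K
Mark C: refs=B H F, marked=A B C E I K
Mark H: refs=D, marked=A B C E H I K
Mark F: refs=H E null, marked=A B C E F H I K
Mark G: refs=D I, marked=A B C E F G H I K
Mark D: refs=F E A, marked=A B C D E F G H I K
Unmarked (collected): J

Answer: J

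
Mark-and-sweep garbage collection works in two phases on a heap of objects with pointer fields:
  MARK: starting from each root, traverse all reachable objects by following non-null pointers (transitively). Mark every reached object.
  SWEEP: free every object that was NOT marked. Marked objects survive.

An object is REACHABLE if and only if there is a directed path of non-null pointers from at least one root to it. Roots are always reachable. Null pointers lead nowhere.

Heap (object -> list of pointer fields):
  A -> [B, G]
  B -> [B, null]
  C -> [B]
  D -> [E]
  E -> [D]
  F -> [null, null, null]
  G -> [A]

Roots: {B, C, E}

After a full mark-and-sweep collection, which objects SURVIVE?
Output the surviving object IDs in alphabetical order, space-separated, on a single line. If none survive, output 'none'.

Roots: B C E
Mark B: refs=B null, marked=B
Mark C: refs=B, marked=B C
Mark E: refs=D, marked=B C E
Mark D: refs=E, marked=B C D E
Unmarked (collected): A F G

Answer: B C D E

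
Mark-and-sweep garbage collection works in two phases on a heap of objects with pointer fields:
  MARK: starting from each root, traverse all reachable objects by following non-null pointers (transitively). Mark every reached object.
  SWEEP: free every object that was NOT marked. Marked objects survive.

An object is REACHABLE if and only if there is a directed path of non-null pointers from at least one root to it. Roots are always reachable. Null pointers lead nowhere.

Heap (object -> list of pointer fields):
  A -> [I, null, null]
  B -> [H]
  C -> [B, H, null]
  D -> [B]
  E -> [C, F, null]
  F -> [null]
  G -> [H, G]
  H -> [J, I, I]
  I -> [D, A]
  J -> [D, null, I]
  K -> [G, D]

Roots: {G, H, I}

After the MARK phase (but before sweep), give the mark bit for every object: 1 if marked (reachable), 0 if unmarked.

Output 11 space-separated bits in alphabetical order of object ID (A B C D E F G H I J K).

Roots: G H I
Mark G: refs=H G, marked=G
Mark H: refs=J I I, marked=G H
Mark I: refs=D A, marked=G H I
Mark J: refs=D null I, marked=G H I J
Mark D: refs=B, marked=D G H I J
Mark A: refs=I null null, marked=A D G H I J
Mark B: refs=H, marked=A B D G H I J
Unmarked (collected): C E F K

Answer: 1 1 0 1 0 0 1 1 1 1 0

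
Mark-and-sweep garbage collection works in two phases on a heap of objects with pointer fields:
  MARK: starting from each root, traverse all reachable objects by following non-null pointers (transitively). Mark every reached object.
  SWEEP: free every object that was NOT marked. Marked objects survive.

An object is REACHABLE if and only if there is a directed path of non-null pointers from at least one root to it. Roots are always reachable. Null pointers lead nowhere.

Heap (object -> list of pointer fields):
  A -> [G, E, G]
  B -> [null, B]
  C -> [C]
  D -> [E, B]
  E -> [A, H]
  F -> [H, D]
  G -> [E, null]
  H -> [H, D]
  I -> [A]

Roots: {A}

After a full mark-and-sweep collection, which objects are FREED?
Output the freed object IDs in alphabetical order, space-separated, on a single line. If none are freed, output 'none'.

Roots: A
Mark A: refs=G E G, marked=A
Mark G: refs=E null, marked=A G
Mark E: refs=A H, marked=A E G
Mark H: refs=H D, marked=A E G H
Mark D: refs=E B, marked=A D E G H
Mark B: refs=null B, marked=A B D E G H
Unmarked (collected): C F I

Answer: C F I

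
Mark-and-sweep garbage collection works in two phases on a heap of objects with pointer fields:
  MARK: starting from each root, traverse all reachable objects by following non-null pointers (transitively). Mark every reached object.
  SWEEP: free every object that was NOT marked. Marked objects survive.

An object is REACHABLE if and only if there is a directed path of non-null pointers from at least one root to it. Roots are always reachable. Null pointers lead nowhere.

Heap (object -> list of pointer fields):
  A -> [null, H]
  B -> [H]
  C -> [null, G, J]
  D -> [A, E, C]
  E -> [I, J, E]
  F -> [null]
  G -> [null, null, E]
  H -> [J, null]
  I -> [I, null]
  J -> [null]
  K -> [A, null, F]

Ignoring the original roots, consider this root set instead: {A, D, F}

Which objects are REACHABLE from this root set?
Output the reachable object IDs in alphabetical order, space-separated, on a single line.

Roots: A D F
Mark A: refs=null H, marked=A
Mark D: refs=A E C, marked=A D
Mark F: refs=null, marked=A D F
Mark H: refs=J null, marked=A D F H
Mark E: refs=I J E, marked=A D E F H
Mark C: refs=null G J, marked=A C D E F H
Mark J: refs=null, marked=A C D E F H J
Mark I: refs=I null, marked=A C D E F H I J
Mark G: refs=null null E, marked=A C D E F G H I J
Unmarked (collected): B K

Answer: A C D E F G H I J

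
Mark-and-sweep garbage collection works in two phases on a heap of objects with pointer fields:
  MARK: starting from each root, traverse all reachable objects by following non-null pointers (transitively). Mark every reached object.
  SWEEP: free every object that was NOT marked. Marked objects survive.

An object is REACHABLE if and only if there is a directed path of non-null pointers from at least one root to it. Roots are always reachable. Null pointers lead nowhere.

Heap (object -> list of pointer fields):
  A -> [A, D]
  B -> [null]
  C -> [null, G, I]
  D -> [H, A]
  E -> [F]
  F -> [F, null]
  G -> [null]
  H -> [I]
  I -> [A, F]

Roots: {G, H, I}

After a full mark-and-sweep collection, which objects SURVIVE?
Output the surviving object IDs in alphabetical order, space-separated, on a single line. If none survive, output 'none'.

Roots: G H I
Mark G: refs=null, marked=G
Mark H: refs=I, marked=G H
Mark I: refs=A F, marked=G H I
Mark A: refs=A D, marked=A G H I
Mark F: refs=F null, marked=A F G H I
Mark D: refs=H A, marked=A D F G H I
Unmarked (collected): B C E

Answer: A D F G H I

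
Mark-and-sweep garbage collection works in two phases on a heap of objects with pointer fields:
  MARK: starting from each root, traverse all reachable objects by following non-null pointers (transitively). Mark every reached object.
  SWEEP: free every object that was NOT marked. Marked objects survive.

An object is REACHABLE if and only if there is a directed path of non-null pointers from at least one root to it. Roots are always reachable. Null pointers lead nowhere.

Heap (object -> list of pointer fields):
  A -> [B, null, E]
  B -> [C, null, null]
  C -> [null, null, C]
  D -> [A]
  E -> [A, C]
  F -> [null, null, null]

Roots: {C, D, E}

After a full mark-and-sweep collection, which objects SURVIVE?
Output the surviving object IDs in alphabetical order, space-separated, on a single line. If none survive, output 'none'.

Roots: C D E
Mark C: refs=null null C, marked=C
Mark D: refs=A, marked=C D
Mark E: refs=A C, marked=C D E
Mark A: refs=B null E, marked=A C D E
Mark B: refs=C null null, marked=A B C D E
Unmarked (collected): F

Answer: A B C D E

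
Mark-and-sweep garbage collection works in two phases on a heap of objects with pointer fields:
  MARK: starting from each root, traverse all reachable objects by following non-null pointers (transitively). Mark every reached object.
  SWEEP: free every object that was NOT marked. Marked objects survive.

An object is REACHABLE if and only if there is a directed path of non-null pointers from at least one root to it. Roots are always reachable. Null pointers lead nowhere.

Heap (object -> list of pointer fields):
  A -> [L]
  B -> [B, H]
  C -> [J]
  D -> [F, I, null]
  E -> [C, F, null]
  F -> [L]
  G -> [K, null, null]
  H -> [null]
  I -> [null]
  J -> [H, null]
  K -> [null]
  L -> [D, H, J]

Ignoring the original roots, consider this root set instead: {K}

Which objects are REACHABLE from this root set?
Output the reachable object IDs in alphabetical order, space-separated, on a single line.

Roots: K
Mark K: refs=null, marked=K
Unmarked (collected): A B C D E F G H I J L

Answer: K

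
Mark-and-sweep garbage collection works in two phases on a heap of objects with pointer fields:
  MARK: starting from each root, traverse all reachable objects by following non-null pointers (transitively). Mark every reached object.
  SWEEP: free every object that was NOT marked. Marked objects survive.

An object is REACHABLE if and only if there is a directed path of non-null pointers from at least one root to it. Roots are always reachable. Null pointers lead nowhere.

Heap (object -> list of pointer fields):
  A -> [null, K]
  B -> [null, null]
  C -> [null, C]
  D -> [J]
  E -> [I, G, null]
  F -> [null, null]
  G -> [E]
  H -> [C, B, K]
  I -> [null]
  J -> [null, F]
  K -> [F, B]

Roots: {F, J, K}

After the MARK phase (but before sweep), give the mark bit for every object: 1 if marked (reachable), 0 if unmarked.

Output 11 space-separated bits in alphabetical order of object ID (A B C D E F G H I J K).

Roots: F J K
Mark F: refs=null null, marked=F
Mark J: refs=null F, marked=F J
Mark K: refs=F B, marked=F J K
Mark B: refs=null null, marked=B F J K
Unmarked (collected): A C D E G H I

Answer: 0 1 0 0 0 1 0 0 0 1 1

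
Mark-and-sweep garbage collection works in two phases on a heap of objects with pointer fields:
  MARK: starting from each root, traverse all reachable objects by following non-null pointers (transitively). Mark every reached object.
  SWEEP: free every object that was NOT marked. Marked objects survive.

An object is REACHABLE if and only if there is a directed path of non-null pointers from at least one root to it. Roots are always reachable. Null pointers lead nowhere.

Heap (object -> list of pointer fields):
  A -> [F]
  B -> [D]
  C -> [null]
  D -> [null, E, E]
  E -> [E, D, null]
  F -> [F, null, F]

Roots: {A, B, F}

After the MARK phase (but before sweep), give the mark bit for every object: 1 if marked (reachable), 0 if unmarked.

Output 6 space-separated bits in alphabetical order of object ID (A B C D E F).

Roots: A B F
Mark A: refs=F, marked=A
Mark B: refs=D, marked=A B
Mark F: refs=F null F, marked=A B F
Mark D: refs=null E E, marked=A B D F
Mark E: refs=E D null, marked=A B D E F
Unmarked (collected): C

Answer: 1 1 0 1 1 1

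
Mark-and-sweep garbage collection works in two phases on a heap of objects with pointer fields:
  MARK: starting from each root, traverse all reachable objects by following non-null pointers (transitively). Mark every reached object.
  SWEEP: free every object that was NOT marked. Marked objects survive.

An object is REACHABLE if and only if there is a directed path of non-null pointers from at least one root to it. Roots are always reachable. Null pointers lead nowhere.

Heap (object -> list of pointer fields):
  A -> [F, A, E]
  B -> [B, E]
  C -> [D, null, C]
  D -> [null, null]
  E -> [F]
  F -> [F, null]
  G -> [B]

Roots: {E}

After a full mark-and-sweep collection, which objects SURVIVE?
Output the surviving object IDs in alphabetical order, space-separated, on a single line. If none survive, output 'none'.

Answer: E F

Derivation:
Roots: E
Mark E: refs=F, marked=E
Mark F: refs=F null, marked=E F
Unmarked (collected): A B C D G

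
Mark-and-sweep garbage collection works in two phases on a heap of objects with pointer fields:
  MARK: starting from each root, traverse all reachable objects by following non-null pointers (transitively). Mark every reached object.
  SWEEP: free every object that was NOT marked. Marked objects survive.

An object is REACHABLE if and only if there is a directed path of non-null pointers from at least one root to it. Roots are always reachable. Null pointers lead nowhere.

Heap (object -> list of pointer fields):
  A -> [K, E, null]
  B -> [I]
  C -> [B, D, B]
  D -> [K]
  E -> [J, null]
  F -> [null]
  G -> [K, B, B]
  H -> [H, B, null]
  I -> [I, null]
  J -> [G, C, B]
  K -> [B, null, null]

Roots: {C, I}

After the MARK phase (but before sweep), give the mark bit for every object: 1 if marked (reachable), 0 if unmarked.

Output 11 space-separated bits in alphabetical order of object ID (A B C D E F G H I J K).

Roots: C I
Mark C: refs=B D B, marked=C
Mark I: refs=I null, marked=C I
Mark B: refs=I, marked=B C I
Mark D: refs=K, marked=B C D I
Mark K: refs=B null null, marked=B C D I K
Unmarked (collected): A E F G H J

Answer: 0 1 1 1 0 0 0 0 1 0 1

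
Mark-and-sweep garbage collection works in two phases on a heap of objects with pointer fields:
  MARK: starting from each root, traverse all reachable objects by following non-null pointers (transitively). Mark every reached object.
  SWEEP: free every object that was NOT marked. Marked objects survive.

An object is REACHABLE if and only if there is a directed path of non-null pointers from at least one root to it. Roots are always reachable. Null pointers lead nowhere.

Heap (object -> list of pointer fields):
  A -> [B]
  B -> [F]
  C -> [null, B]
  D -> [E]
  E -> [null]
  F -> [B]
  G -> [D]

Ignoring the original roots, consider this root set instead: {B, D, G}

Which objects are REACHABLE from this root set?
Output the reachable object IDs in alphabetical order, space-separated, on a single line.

Answer: B D E F G

Derivation:
Roots: B D G
Mark B: refs=F, marked=B
Mark D: refs=E, marked=B D
Mark G: refs=D, marked=B D G
Mark F: refs=B, marked=B D F G
Mark E: refs=null, marked=B D E F G
Unmarked (collected): A C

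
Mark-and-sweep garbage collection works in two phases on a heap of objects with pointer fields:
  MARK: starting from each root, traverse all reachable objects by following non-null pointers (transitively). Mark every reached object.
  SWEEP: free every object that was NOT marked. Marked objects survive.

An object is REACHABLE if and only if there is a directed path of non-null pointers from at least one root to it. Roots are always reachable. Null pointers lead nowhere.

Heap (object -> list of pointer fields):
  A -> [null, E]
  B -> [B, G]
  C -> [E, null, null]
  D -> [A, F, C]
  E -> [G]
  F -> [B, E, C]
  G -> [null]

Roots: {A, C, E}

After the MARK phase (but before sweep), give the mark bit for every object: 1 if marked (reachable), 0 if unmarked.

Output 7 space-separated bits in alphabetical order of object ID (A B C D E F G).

Answer: 1 0 1 0 1 0 1

Derivation:
Roots: A C E
Mark A: refs=null E, marked=A
Mark C: refs=E null null, marked=A C
Mark E: refs=G, marked=A C E
Mark G: refs=null, marked=A C E G
Unmarked (collected): B D F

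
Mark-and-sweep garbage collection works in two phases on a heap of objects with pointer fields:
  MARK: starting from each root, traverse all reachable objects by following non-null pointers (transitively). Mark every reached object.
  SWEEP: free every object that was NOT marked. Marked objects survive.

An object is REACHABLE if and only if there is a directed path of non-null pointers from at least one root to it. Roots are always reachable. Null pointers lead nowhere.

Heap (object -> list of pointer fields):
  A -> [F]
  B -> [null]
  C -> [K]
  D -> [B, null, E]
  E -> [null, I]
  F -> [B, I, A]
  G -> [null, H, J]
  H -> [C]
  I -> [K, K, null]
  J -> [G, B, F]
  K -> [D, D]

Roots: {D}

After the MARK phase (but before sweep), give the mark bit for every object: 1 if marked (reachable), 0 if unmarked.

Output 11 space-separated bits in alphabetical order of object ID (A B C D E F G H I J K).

Answer: 0 1 0 1 1 0 0 0 1 0 1

Derivation:
Roots: D
Mark D: refs=B null E, marked=D
Mark B: refs=null, marked=B D
Mark E: refs=null I, marked=B D E
Mark I: refs=K K null, marked=B D E I
Mark K: refs=D D, marked=B D E I K
Unmarked (collected): A C F G H J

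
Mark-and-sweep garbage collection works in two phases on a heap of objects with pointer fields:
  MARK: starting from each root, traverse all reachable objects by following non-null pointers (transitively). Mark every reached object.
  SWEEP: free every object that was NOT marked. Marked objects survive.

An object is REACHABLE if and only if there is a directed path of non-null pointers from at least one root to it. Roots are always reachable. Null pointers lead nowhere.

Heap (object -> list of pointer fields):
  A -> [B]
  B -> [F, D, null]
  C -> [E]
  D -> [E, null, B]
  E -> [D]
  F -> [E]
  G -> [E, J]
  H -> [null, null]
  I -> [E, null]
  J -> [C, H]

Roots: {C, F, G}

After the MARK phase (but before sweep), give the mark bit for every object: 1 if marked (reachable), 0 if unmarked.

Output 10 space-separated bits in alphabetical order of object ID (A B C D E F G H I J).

Roots: C F G
Mark C: refs=E, marked=C
Mark F: refs=E, marked=C F
Mark G: refs=E J, marked=C F G
Mark E: refs=D, marked=C E F G
Mark J: refs=C H, marked=C E F G J
Mark D: refs=E null B, marked=C D E F G J
Mark H: refs=null null, marked=C D E F G H J
Mark B: refs=F D null, marked=B C D E F G H J
Unmarked (collected): A I

Answer: 0 1 1 1 1 1 1 1 0 1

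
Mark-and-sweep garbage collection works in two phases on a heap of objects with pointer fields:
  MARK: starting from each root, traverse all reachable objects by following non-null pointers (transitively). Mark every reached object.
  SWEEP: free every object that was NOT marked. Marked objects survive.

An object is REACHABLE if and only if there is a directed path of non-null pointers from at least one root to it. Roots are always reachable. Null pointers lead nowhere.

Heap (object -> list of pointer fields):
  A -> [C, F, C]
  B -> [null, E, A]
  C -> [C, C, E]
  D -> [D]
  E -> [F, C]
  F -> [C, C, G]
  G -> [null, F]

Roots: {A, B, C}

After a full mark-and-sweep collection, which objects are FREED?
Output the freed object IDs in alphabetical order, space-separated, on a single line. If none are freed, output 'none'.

Roots: A B C
Mark A: refs=C F C, marked=A
Mark B: refs=null E A, marked=A B
Mark C: refs=C C E, marked=A B C
Mark F: refs=C C G, marked=A B C F
Mark E: refs=F C, marked=A B C E F
Mark G: refs=null F, marked=A B C E F G
Unmarked (collected): D

Answer: D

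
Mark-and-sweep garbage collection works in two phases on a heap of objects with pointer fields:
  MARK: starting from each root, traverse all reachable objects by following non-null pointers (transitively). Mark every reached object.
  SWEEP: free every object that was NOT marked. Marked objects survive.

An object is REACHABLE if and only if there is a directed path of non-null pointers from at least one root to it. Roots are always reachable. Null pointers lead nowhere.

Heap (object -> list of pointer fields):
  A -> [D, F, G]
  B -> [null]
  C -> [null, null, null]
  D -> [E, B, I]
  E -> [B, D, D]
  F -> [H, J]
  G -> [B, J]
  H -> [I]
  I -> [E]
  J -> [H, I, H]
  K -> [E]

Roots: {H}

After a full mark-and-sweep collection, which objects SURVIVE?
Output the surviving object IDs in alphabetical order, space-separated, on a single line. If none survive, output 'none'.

Answer: B D E H I

Derivation:
Roots: H
Mark H: refs=I, marked=H
Mark I: refs=E, marked=H I
Mark E: refs=B D D, marked=E H I
Mark B: refs=null, marked=B E H I
Mark D: refs=E B I, marked=B D E H I
Unmarked (collected): A C F G J K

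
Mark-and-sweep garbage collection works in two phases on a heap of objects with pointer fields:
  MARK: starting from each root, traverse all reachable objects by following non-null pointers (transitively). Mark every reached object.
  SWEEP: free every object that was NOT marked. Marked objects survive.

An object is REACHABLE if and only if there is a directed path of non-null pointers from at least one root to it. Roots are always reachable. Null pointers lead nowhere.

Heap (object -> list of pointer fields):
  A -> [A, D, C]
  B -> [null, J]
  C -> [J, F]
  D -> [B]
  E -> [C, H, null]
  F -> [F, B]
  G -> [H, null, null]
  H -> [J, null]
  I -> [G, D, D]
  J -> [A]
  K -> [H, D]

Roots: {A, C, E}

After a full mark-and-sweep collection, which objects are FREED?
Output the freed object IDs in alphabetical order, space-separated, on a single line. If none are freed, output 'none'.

Answer: G I K

Derivation:
Roots: A C E
Mark A: refs=A D C, marked=A
Mark C: refs=J F, marked=A C
Mark E: refs=C H null, marked=A C E
Mark D: refs=B, marked=A C D E
Mark J: refs=A, marked=A C D E J
Mark F: refs=F B, marked=A C D E F J
Mark H: refs=J null, marked=A C D E F H J
Mark B: refs=null J, marked=A B C D E F H J
Unmarked (collected): G I K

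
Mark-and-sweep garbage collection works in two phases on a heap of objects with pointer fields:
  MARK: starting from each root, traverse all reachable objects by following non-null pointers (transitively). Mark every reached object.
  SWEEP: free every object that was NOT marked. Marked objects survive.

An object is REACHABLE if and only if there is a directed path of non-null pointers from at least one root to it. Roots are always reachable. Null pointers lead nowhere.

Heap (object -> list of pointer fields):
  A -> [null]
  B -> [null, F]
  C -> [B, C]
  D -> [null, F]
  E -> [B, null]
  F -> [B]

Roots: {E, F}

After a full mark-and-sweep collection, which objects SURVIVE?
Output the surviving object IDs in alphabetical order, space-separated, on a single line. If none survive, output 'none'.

Answer: B E F

Derivation:
Roots: E F
Mark E: refs=B null, marked=E
Mark F: refs=B, marked=E F
Mark B: refs=null F, marked=B E F
Unmarked (collected): A C D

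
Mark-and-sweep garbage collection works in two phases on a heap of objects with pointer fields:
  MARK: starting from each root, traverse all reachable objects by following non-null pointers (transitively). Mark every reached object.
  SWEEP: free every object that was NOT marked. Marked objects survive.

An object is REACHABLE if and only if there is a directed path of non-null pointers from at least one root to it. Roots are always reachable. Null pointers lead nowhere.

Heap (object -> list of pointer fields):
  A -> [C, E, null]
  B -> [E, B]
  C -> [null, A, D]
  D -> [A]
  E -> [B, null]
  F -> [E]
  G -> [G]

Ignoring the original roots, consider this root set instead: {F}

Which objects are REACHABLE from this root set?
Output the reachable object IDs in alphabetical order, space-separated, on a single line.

Roots: F
Mark F: refs=E, marked=F
Mark E: refs=B null, marked=E F
Mark B: refs=E B, marked=B E F
Unmarked (collected): A C D G

Answer: B E F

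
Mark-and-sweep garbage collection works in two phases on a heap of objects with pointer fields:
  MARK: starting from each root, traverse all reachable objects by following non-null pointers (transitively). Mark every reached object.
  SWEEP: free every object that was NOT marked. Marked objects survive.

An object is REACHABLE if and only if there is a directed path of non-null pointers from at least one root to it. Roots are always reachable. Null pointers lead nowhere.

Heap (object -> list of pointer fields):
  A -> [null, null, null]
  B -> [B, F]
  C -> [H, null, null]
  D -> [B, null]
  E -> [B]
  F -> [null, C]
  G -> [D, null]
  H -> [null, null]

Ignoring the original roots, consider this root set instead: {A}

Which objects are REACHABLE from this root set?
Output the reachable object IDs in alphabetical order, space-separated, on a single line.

Answer: A

Derivation:
Roots: A
Mark A: refs=null null null, marked=A
Unmarked (collected): B C D E F G H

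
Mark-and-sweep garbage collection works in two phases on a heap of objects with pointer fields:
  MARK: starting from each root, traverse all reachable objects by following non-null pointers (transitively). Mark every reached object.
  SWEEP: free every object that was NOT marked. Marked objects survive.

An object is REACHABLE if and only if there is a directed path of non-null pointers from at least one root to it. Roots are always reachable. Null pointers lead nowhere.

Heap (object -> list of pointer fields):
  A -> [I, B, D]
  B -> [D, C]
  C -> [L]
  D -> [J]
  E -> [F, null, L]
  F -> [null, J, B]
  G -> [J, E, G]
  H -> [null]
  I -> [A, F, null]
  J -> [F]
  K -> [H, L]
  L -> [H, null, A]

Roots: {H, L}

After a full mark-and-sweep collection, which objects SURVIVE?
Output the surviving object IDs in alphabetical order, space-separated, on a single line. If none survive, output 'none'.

Roots: H L
Mark H: refs=null, marked=H
Mark L: refs=H null A, marked=H L
Mark A: refs=I B D, marked=A H L
Mark I: refs=A F null, marked=A H I L
Mark B: refs=D C, marked=A B H I L
Mark D: refs=J, marked=A B D H I L
Mark F: refs=null J B, marked=A B D F H I L
Mark C: refs=L, marked=A B C D F H I L
Mark J: refs=F, marked=A B C D F H I J L
Unmarked (collected): E G K

Answer: A B C D F H I J L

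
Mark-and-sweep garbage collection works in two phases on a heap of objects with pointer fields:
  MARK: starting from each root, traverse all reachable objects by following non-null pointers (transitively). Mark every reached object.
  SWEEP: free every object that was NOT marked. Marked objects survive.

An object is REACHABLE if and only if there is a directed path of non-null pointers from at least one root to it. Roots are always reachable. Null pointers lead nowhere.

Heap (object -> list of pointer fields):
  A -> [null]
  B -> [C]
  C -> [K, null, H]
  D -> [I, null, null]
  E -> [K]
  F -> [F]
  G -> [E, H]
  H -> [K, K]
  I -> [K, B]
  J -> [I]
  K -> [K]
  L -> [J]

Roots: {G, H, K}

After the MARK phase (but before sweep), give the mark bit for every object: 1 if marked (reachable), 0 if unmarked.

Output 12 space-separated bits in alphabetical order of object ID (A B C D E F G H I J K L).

Answer: 0 0 0 0 1 0 1 1 0 0 1 0

Derivation:
Roots: G H K
Mark G: refs=E H, marked=G
Mark H: refs=K K, marked=G H
Mark K: refs=K, marked=G H K
Mark E: refs=K, marked=E G H K
Unmarked (collected): A B C D F I J L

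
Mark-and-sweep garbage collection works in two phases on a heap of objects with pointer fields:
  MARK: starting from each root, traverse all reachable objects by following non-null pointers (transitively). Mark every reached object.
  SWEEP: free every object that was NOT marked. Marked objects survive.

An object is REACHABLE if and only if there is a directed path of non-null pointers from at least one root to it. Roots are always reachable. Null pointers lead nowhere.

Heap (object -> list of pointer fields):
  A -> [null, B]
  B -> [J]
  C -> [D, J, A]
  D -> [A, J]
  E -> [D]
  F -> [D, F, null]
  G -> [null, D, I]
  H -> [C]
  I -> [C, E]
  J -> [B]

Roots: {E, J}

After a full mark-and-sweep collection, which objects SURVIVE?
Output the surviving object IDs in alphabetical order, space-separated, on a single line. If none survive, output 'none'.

Roots: E J
Mark E: refs=D, marked=E
Mark J: refs=B, marked=E J
Mark D: refs=A J, marked=D E J
Mark B: refs=J, marked=B D E J
Mark A: refs=null B, marked=A B D E J
Unmarked (collected): C F G H I

Answer: A B D E J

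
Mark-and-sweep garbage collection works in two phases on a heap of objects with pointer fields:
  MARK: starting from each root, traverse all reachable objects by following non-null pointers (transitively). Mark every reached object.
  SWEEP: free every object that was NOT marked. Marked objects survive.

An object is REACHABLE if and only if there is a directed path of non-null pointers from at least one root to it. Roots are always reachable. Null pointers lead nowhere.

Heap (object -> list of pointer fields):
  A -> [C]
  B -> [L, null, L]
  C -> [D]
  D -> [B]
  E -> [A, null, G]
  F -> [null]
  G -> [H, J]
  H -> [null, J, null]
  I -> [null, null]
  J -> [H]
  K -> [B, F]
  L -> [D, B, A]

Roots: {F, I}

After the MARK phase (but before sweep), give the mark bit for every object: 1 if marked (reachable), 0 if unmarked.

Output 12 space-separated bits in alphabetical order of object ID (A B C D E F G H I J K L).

Answer: 0 0 0 0 0 1 0 0 1 0 0 0

Derivation:
Roots: F I
Mark F: refs=null, marked=F
Mark I: refs=null null, marked=F I
Unmarked (collected): A B C D E G H J K L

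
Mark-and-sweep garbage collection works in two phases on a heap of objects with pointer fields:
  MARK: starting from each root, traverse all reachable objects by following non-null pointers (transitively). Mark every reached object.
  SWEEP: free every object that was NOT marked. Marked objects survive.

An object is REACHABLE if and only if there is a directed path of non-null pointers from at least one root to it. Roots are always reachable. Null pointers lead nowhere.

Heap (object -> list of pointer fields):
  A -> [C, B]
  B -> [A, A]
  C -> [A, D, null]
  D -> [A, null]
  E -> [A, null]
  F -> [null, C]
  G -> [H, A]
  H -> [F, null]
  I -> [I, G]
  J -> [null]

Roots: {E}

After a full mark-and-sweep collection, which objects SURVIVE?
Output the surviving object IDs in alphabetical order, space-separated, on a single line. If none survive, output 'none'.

Roots: E
Mark E: refs=A null, marked=E
Mark A: refs=C B, marked=A E
Mark C: refs=A D null, marked=A C E
Mark B: refs=A A, marked=A B C E
Mark D: refs=A null, marked=A B C D E
Unmarked (collected): F G H I J

Answer: A B C D E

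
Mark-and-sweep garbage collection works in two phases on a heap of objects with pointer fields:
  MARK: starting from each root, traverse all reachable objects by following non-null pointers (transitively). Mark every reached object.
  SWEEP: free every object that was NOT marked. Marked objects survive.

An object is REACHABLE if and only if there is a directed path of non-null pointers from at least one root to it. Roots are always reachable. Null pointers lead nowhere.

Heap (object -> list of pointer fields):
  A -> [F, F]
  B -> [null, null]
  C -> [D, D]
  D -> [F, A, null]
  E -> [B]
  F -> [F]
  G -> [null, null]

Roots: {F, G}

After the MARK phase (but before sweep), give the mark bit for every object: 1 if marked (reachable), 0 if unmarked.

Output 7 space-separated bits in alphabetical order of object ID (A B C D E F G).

Answer: 0 0 0 0 0 1 1

Derivation:
Roots: F G
Mark F: refs=F, marked=F
Mark G: refs=null null, marked=F G
Unmarked (collected): A B C D E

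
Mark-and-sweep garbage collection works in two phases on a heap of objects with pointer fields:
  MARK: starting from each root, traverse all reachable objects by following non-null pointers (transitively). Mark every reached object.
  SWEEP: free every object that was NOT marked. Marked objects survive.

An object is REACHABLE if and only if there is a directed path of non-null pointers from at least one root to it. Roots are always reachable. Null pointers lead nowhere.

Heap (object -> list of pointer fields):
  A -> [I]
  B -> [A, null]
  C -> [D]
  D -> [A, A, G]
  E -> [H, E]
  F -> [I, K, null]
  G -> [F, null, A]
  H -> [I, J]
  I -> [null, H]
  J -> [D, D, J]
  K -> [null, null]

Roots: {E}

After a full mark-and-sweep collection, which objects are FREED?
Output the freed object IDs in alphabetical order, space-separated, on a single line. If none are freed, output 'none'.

Roots: E
Mark E: refs=H E, marked=E
Mark H: refs=I J, marked=E H
Mark I: refs=null H, marked=E H I
Mark J: refs=D D J, marked=E H I J
Mark D: refs=A A G, marked=D E H I J
Mark A: refs=I, marked=A D E H I J
Mark G: refs=F null A, marked=A D E G H I J
Mark F: refs=I K null, marked=A D E F G H I J
Mark K: refs=null null, marked=A D E F G H I J K
Unmarked (collected): B C

Answer: B C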